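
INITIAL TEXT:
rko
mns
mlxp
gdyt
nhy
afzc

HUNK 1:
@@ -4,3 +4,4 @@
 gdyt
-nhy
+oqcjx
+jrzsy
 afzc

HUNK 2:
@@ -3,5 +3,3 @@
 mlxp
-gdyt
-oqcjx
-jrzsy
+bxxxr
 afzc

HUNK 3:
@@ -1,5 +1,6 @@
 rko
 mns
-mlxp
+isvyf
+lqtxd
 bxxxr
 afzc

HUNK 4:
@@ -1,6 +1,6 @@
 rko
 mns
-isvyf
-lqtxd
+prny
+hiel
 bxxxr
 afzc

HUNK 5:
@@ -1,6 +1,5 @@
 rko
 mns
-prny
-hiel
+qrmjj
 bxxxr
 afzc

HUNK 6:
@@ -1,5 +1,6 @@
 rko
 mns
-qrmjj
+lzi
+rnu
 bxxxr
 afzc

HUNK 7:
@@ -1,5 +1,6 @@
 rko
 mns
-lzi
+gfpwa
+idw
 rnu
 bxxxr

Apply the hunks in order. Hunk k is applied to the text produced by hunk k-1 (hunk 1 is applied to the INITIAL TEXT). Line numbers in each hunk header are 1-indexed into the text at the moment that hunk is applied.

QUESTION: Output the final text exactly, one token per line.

Hunk 1: at line 4 remove [nhy] add [oqcjx,jrzsy] -> 7 lines: rko mns mlxp gdyt oqcjx jrzsy afzc
Hunk 2: at line 3 remove [gdyt,oqcjx,jrzsy] add [bxxxr] -> 5 lines: rko mns mlxp bxxxr afzc
Hunk 3: at line 1 remove [mlxp] add [isvyf,lqtxd] -> 6 lines: rko mns isvyf lqtxd bxxxr afzc
Hunk 4: at line 1 remove [isvyf,lqtxd] add [prny,hiel] -> 6 lines: rko mns prny hiel bxxxr afzc
Hunk 5: at line 1 remove [prny,hiel] add [qrmjj] -> 5 lines: rko mns qrmjj bxxxr afzc
Hunk 6: at line 1 remove [qrmjj] add [lzi,rnu] -> 6 lines: rko mns lzi rnu bxxxr afzc
Hunk 7: at line 1 remove [lzi] add [gfpwa,idw] -> 7 lines: rko mns gfpwa idw rnu bxxxr afzc

Answer: rko
mns
gfpwa
idw
rnu
bxxxr
afzc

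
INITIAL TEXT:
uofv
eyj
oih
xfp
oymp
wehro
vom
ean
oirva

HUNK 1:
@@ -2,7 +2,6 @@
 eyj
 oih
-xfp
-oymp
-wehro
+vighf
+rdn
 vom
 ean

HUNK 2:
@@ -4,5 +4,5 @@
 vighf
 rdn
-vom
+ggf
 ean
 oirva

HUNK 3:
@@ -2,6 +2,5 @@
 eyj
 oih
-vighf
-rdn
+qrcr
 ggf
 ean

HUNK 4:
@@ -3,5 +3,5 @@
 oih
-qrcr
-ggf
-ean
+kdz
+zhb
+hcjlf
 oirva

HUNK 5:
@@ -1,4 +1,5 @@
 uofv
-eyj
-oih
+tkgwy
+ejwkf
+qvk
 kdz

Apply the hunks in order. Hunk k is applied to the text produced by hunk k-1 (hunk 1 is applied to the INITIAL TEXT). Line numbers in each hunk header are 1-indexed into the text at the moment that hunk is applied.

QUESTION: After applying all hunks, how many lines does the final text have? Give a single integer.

Hunk 1: at line 2 remove [xfp,oymp,wehro] add [vighf,rdn] -> 8 lines: uofv eyj oih vighf rdn vom ean oirva
Hunk 2: at line 4 remove [vom] add [ggf] -> 8 lines: uofv eyj oih vighf rdn ggf ean oirva
Hunk 3: at line 2 remove [vighf,rdn] add [qrcr] -> 7 lines: uofv eyj oih qrcr ggf ean oirva
Hunk 4: at line 3 remove [qrcr,ggf,ean] add [kdz,zhb,hcjlf] -> 7 lines: uofv eyj oih kdz zhb hcjlf oirva
Hunk 5: at line 1 remove [eyj,oih] add [tkgwy,ejwkf,qvk] -> 8 lines: uofv tkgwy ejwkf qvk kdz zhb hcjlf oirva
Final line count: 8

Answer: 8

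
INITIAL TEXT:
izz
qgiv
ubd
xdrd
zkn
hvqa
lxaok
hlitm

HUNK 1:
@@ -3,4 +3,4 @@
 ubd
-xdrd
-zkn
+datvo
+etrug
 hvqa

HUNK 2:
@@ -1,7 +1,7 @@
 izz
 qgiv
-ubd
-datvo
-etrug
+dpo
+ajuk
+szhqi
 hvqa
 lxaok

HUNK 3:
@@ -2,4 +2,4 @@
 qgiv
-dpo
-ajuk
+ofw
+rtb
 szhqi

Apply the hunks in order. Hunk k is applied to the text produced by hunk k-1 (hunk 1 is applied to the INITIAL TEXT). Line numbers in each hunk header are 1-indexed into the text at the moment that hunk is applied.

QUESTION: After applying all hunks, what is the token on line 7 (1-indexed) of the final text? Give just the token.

Hunk 1: at line 3 remove [xdrd,zkn] add [datvo,etrug] -> 8 lines: izz qgiv ubd datvo etrug hvqa lxaok hlitm
Hunk 2: at line 1 remove [ubd,datvo,etrug] add [dpo,ajuk,szhqi] -> 8 lines: izz qgiv dpo ajuk szhqi hvqa lxaok hlitm
Hunk 3: at line 2 remove [dpo,ajuk] add [ofw,rtb] -> 8 lines: izz qgiv ofw rtb szhqi hvqa lxaok hlitm
Final line 7: lxaok

Answer: lxaok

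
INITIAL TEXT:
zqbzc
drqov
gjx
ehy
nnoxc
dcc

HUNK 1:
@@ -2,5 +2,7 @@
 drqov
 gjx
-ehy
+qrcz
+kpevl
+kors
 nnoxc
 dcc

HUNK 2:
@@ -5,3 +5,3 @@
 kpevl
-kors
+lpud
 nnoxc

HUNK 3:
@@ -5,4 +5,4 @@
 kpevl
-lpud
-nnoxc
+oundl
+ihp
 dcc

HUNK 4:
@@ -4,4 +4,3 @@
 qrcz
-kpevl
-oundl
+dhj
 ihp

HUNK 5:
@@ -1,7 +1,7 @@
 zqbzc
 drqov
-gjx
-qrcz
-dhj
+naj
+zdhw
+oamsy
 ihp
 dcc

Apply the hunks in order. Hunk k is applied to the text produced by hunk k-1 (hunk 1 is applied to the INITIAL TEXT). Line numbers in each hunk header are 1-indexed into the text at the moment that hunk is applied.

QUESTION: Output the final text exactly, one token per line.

Answer: zqbzc
drqov
naj
zdhw
oamsy
ihp
dcc

Derivation:
Hunk 1: at line 2 remove [ehy] add [qrcz,kpevl,kors] -> 8 lines: zqbzc drqov gjx qrcz kpevl kors nnoxc dcc
Hunk 2: at line 5 remove [kors] add [lpud] -> 8 lines: zqbzc drqov gjx qrcz kpevl lpud nnoxc dcc
Hunk 3: at line 5 remove [lpud,nnoxc] add [oundl,ihp] -> 8 lines: zqbzc drqov gjx qrcz kpevl oundl ihp dcc
Hunk 4: at line 4 remove [kpevl,oundl] add [dhj] -> 7 lines: zqbzc drqov gjx qrcz dhj ihp dcc
Hunk 5: at line 1 remove [gjx,qrcz,dhj] add [naj,zdhw,oamsy] -> 7 lines: zqbzc drqov naj zdhw oamsy ihp dcc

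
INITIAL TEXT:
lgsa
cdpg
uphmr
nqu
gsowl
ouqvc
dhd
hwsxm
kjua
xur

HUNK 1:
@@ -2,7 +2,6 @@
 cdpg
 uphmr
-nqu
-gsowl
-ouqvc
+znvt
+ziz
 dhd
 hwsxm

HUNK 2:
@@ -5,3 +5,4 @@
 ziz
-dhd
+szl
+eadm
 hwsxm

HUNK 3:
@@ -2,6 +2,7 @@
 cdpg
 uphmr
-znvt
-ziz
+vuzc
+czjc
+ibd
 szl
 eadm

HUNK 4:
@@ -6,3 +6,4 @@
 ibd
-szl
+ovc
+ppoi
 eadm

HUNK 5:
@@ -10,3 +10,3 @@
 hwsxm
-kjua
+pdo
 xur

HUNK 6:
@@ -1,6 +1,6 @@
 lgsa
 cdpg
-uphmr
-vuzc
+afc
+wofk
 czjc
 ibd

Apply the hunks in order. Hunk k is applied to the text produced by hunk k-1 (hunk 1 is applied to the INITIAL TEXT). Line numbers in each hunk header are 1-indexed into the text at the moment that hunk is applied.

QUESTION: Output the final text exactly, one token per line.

Answer: lgsa
cdpg
afc
wofk
czjc
ibd
ovc
ppoi
eadm
hwsxm
pdo
xur

Derivation:
Hunk 1: at line 2 remove [nqu,gsowl,ouqvc] add [znvt,ziz] -> 9 lines: lgsa cdpg uphmr znvt ziz dhd hwsxm kjua xur
Hunk 2: at line 5 remove [dhd] add [szl,eadm] -> 10 lines: lgsa cdpg uphmr znvt ziz szl eadm hwsxm kjua xur
Hunk 3: at line 2 remove [znvt,ziz] add [vuzc,czjc,ibd] -> 11 lines: lgsa cdpg uphmr vuzc czjc ibd szl eadm hwsxm kjua xur
Hunk 4: at line 6 remove [szl] add [ovc,ppoi] -> 12 lines: lgsa cdpg uphmr vuzc czjc ibd ovc ppoi eadm hwsxm kjua xur
Hunk 5: at line 10 remove [kjua] add [pdo] -> 12 lines: lgsa cdpg uphmr vuzc czjc ibd ovc ppoi eadm hwsxm pdo xur
Hunk 6: at line 1 remove [uphmr,vuzc] add [afc,wofk] -> 12 lines: lgsa cdpg afc wofk czjc ibd ovc ppoi eadm hwsxm pdo xur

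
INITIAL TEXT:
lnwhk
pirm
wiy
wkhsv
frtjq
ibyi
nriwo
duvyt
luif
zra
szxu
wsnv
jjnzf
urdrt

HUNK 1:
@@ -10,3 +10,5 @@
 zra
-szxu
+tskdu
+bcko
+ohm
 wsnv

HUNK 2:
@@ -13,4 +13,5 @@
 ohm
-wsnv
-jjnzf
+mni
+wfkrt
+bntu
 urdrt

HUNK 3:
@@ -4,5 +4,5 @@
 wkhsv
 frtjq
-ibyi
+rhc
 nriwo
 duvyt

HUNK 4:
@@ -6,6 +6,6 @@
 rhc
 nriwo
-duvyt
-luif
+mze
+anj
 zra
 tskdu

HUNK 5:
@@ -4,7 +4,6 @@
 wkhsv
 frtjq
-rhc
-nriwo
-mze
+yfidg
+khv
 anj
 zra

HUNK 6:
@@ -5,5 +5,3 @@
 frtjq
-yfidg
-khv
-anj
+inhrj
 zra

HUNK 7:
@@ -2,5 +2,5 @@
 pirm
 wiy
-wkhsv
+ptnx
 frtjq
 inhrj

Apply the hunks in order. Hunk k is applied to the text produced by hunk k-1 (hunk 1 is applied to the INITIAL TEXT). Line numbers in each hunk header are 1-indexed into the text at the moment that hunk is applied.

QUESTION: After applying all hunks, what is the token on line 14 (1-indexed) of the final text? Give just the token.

Answer: urdrt

Derivation:
Hunk 1: at line 10 remove [szxu] add [tskdu,bcko,ohm] -> 16 lines: lnwhk pirm wiy wkhsv frtjq ibyi nriwo duvyt luif zra tskdu bcko ohm wsnv jjnzf urdrt
Hunk 2: at line 13 remove [wsnv,jjnzf] add [mni,wfkrt,bntu] -> 17 lines: lnwhk pirm wiy wkhsv frtjq ibyi nriwo duvyt luif zra tskdu bcko ohm mni wfkrt bntu urdrt
Hunk 3: at line 4 remove [ibyi] add [rhc] -> 17 lines: lnwhk pirm wiy wkhsv frtjq rhc nriwo duvyt luif zra tskdu bcko ohm mni wfkrt bntu urdrt
Hunk 4: at line 6 remove [duvyt,luif] add [mze,anj] -> 17 lines: lnwhk pirm wiy wkhsv frtjq rhc nriwo mze anj zra tskdu bcko ohm mni wfkrt bntu urdrt
Hunk 5: at line 4 remove [rhc,nriwo,mze] add [yfidg,khv] -> 16 lines: lnwhk pirm wiy wkhsv frtjq yfidg khv anj zra tskdu bcko ohm mni wfkrt bntu urdrt
Hunk 6: at line 5 remove [yfidg,khv,anj] add [inhrj] -> 14 lines: lnwhk pirm wiy wkhsv frtjq inhrj zra tskdu bcko ohm mni wfkrt bntu urdrt
Hunk 7: at line 2 remove [wkhsv] add [ptnx] -> 14 lines: lnwhk pirm wiy ptnx frtjq inhrj zra tskdu bcko ohm mni wfkrt bntu urdrt
Final line 14: urdrt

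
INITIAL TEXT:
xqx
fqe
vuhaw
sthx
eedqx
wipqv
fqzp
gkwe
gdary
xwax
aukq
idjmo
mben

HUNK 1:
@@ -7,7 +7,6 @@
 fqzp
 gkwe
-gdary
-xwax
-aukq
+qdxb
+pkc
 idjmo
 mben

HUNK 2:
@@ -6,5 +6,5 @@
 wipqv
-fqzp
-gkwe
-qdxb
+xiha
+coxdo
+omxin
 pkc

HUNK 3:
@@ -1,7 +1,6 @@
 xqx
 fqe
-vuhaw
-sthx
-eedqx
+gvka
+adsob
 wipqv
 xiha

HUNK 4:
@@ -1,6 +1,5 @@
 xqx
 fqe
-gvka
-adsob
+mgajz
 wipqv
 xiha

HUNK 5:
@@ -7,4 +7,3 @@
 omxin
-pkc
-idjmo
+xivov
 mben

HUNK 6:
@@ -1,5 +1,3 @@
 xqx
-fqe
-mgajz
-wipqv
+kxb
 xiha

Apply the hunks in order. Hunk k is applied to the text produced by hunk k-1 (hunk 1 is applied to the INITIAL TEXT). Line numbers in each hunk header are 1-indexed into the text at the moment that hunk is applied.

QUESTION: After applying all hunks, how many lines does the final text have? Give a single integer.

Hunk 1: at line 7 remove [gdary,xwax,aukq] add [qdxb,pkc] -> 12 lines: xqx fqe vuhaw sthx eedqx wipqv fqzp gkwe qdxb pkc idjmo mben
Hunk 2: at line 6 remove [fqzp,gkwe,qdxb] add [xiha,coxdo,omxin] -> 12 lines: xqx fqe vuhaw sthx eedqx wipqv xiha coxdo omxin pkc idjmo mben
Hunk 3: at line 1 remove [vuhaw,sthx,eedqx] add [gvka,adsob] -> 11 lines: xqx fqe gvka adsob wipqv xiha coxdo omxin pkc idjmo mben
Hunk 4: at line 1 remove [gvka,adsob] add [mgajz] -> 10 lines: xqx fqe mgajz wipqv xiha coxdo omxin pkc idjmo mben
Hunk 5: at line 7 remove [pkc,idjmo] add [xivov] -> 9 lines: xqx fqe mgajz wipqv xiha coxdo omxin xivov mben
Hunk 6: at line 1 remove [fqe,mgajz,wipqv] add [kxb] -> 7 lines: xqx kxb xiha coxdo omxin xivov mben
Final line count: 7

Answer: 7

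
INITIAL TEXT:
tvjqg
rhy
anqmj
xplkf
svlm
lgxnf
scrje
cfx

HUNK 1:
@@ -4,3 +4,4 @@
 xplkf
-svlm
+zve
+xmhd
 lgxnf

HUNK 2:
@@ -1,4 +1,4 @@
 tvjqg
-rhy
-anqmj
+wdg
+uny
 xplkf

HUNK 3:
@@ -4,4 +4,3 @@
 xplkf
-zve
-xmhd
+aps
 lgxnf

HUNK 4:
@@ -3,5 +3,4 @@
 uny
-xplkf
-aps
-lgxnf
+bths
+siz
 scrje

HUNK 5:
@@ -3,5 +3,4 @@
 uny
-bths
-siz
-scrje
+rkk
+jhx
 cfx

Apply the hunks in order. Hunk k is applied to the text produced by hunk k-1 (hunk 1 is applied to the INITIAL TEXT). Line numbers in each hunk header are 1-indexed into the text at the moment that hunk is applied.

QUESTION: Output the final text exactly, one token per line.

Hunk 1: at line 4 remove [svlm] add [zve,xmhd] -> 9 lines: tvjqg rhy anqmj xplkf zve xmhd lgxnf scrje cfx
Hunk 2: at line 1 remove [rhy,anqmj] add [wdg,uny] -> 9 lines: tvjqg wdg uny xplkf zve xmhd lgxnf scrje cfx
Hunk 3: at line 4 remove [zve,xmhd] add [aps] -> 8 lines: tvjqg wdg uny xplkf aps lgxnf scrje cfx
Hunk 4: at line 3 remove [xplkf,aps,lgxnf] add [bths,siz] -> 7 lines: tvjqg wdg uny bths siz scrje cfx
Hunk 5: at line 3 remove [bths,siz,scrje] add [rkk,jhx] -> 6 lines: tvjqg wdg uny rkk jhx cfx

Answer: tvjqg
wdg
uny
rkk
jhx
cfx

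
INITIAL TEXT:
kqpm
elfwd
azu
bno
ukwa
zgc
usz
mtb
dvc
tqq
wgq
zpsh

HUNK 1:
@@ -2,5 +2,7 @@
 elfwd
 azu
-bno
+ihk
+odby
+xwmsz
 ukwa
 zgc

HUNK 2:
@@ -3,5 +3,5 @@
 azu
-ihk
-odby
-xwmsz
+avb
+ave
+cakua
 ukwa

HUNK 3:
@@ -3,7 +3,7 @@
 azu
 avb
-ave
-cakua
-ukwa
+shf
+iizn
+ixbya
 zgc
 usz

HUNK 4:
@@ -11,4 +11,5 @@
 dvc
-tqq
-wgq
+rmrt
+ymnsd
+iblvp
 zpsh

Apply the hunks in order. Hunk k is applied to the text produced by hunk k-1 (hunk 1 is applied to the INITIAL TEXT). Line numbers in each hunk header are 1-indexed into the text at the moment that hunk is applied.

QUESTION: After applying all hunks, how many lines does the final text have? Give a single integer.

Answer: 15

Derivation:
Hunk 1: at line 2 remove [bno] add [ihk,odby,xwmsz] -> 14 lines: kqpm elfwd azu ihk odby xwmsz ukwa zgc usz mtb dvc tqq wgq zpsh
Hunk 2: at line 3 remove [ihk,odby,xwmsz] add [avb,ave,cakua] -> 14 lines: kqpm elfwd azu avb ave cakua ukwa zgc usz mtb dvc tqq wgq zpsh
Hunk 3: at line 3 remove [ave,cakua,ukwa] add [shf,iizn,ixbya] -> 14 lines: kqpm elfwd azu avb shf iizn ixbya zgc usz mtb dvc tqq wgq zpsh
Hunk 4: at line 11 remove [tqq,wgq] add [rmrt,ymnsd,iblvp] -> 15 lines: kqpm elfwd azu avb shf iizn ixbya zgc usz mtb dvc rmrt ymnsd iblvp zpsh
Final line count: 15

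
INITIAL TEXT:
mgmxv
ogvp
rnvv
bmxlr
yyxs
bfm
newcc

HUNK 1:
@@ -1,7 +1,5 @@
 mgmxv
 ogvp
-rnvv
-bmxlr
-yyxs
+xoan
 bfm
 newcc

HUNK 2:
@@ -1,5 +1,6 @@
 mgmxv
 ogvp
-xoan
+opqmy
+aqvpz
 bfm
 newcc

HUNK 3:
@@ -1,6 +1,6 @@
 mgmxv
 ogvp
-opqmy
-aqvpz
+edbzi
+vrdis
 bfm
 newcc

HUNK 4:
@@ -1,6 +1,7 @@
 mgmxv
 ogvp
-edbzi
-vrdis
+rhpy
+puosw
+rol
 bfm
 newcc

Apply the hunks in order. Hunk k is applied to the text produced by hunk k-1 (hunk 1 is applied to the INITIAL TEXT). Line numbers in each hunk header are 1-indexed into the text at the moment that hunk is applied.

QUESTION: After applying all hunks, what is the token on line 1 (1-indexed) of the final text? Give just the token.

Hunk 1: at line 1 remove [rnvv,bmxlr,yyxs] add [xoan] -> 5 lines: mgmxv ogvp xoan bfm newcc
Hunk 2: at line 1 remove [xoan] add [opqmy,aqvpz] -> 6 lines: mgmxv ogvp opqmy aqvpz bfm newcc
Hunk 3: at line 1 remove [opqmy,aqvpz] add [edbzi,vrdis] -> 6 lines: mgmxv ogvp edbzi vrdis bfm newcc
Hunk 4: at line 1 remove [edbzi,vrdis] add [rhpy,puosw,rol] -> 7 lines: mgmxv ogvp rhpy puosw rol bfm newcc
Final line 1: mgmxv

Answer: mgmxv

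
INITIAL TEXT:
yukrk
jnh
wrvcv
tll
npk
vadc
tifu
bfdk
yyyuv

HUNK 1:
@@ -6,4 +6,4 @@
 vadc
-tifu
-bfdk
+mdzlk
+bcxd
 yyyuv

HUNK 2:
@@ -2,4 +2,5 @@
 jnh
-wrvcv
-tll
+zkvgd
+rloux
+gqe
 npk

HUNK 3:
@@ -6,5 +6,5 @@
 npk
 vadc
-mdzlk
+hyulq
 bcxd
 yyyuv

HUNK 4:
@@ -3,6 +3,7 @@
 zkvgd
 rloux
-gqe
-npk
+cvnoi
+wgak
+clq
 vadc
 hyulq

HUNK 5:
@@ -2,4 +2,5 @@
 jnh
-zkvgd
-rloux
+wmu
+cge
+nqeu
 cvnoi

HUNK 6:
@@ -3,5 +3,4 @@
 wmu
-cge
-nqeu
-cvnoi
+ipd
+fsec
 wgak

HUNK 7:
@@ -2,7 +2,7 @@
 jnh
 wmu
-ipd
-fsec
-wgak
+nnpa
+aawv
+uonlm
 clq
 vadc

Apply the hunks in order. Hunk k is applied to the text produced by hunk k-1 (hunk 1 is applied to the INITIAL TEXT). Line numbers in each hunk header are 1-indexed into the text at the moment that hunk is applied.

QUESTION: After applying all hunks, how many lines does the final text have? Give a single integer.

Answer: 11

Derivation:
Hunk 1: at line 6 remove [tifu,bfdk] add [mdzlk,bcxd] -> 9 lines: yukrk jnh wrvcv tll npk vadc mdzlk bcxd yyyuv
Hunk 2: at line 2 remove [wrvcv,tll] add [zkvgd,rloux,gqe] -> 10 lines: yukrk jnh zkvgd rloux gqe npk vadc mdzlk bcxd yyyuv
Hunk 3: at line 6 remove [mdzlk] add [hyulq] -> 10 lines: yukrk jnh zkvgd rloux gqe npk vadc hyulq bcxd yyyuv
Hunk 4: at line 3 remove [gqe,npk] add [cvnoi,wgak,clq] -> 11 lines: yukrk jnh zkvgd rloux cvnoi wgak clq vadc hyulq bcxd yyyuv
Hunk 5: at line 2 remove [zkvgd,rloux] add [wmu,cge,nqeu] -> 12 lines: yukrk jnh wmu cge nqeu cvnoi wgak clq vadc hyulq bcxd yyyuv
Hunk 6: at line 3 remove [cge,nqeu,cvnoi] add [ipd,fsec] -> 11 lines: yukrk jnh wmu ipd fsec wgak clq vadc hyulq bcxd yyyuv
Hunk 7: at line 2 remove [ipd,fsec,wgak] add [nnpa,aawv,uonlm] -> 11 lines: yukrk jnh wmu nnpa aawv uonlm clq vadc hyulq bcxd yyyuv
Final line count: 11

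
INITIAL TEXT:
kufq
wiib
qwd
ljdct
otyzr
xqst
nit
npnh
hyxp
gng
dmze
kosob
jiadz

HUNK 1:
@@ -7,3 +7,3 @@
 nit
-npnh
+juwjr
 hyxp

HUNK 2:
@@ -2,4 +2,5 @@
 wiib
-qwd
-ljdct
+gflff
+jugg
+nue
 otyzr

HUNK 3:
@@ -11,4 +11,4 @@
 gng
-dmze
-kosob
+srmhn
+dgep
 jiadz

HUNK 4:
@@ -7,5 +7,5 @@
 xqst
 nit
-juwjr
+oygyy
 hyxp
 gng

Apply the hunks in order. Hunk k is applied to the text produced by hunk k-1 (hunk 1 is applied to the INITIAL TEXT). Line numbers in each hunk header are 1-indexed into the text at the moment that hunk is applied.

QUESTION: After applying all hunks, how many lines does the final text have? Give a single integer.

Hunk 1: at line 7 remove [npnh] add [juwjr] -> 13 lines: kufq wiib qwd ljdct otyzr xqst nit juwjr hyxp gng dmze kosob jiadz
Hunk 2: at line 2 remove [qwd,ljdct] add [gflff,jugg,nue] -> 14 lines: kufq wiib gflff jugg nue otyzr xqst nit juwjr hyxp gng dmze kosob jiadz
Hunk 3: at line 11 remove [dmze,kosob] add [srmhn,dgep] -> 14 lines: kufq wiib gflff jugg nue otyzr xqst nit juwjr hyxp gng srmhn dgep jiadz
Hunk 4: at line 7 remove [juwjr] add [oygyy] -> 14 lines: kufq wiib gflff jugg nue otyzr xqst nit oygyy hyxp gng srmhn dgep jiadz
Final line count: 14

Answer: 14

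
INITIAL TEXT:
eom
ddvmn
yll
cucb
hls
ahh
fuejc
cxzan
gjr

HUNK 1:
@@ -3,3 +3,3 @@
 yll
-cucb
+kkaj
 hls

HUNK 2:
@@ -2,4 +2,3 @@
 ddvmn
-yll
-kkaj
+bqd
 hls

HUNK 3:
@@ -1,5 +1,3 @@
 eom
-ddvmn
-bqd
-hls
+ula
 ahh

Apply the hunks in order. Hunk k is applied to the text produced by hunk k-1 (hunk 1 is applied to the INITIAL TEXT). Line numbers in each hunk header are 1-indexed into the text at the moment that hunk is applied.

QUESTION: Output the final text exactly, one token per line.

Answer: eom
ula
ahh
fuejc
cxzan
gjr

Derivation:
Hunk 1: at line 3 remove [cucb] add [kkaj] -> 9 lines: eom ddvmn yll kkaj hls ahh fuejc cxzan gjr
Hunk 2: at line 2 remove [yll,kkaj] add [bqd] -> 8 lines: eom ddvmn bqd hls ahh fuejc cxzan gjr
Hunk 3: at line 1 remove [ddvmn,bqd,hls] add [ula] -> 6 lines: eom ula ahh fuejc cxzan gjr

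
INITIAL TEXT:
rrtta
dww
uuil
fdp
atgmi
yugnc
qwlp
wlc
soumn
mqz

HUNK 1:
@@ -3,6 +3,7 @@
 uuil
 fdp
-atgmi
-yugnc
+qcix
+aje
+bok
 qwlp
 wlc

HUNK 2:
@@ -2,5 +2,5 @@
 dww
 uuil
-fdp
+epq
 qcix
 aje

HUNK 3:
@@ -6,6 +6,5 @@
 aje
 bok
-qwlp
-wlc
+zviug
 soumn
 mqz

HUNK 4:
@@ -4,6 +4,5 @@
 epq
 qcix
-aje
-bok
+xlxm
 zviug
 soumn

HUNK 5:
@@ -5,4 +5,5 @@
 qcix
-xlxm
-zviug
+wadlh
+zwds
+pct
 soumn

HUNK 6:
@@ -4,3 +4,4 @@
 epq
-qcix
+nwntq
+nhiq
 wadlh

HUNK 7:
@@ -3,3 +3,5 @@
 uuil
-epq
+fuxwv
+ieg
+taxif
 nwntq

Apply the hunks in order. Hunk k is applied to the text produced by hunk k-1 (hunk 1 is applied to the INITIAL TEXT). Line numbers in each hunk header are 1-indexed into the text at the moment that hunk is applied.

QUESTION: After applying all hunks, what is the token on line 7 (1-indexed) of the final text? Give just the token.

Hunk 1: at line 3 remove [atgmi,yugnc] add [qcix,aje,bok] -> 11 lines: rrtta dww uuil fdp qcix aje bok qwlp wlc soumn mqz
Hunk 2: at line 2 remove [fdp] add [epq] -> 11 lines: rrtta dww uuil epq qcix aje bok qwlp wlc soumn mqz
Hunk 3: at line 6 remove [qwlp,wlc] add [zviug] -> 10 lines: rrtta dww uuil epq qcix aje bok zviug soumn mqz
Hunk 4: at line 4 remove [aje,bok] add [xlxm] -> 9 lines: rrtta dww uuil epq qcix xlxm zviug soumn mqz
Hunk 5: at line 5 remove [xlxm,zviug] add [wadlh,zwds,pct] -> 10 lines: rrtta dww uuil epq qcix wadlh zwds pct soumn mqz
Hunk 6: at line 4 remove [qcix] add [nwntq,nhiq] -> 11 lines: rrtta dww uuil epq nwntq nhiq wadlh zwds pct soumn mqz
Hunk 7: at line 3 remove [epq] add [fuxwv,ieg,taxif] -> 13 lines: rrtta dww uuil fuxwv ieg taxif nwntq nhiq wadlh zwds pct soumn mqz
Final line 7: nwntq

Answer: nwntq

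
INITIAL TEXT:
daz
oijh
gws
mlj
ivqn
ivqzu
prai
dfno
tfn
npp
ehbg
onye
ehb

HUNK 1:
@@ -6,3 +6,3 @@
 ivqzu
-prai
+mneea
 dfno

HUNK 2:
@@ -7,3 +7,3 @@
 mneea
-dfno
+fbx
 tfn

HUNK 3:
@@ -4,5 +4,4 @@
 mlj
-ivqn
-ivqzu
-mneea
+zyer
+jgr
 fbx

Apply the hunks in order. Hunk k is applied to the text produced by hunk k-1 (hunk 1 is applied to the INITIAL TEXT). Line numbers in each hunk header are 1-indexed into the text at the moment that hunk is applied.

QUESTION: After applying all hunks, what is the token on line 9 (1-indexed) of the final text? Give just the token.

Hunk 1: at line 6 remove [prai] add [mneea] -> 13 lines: daz oijh gws mlj ivqn ivqzu mneea dfno tfn npp ehbg onye ehb
Hunk 2: at line 7 remove [dfno] add [fbx] -> 13 lines: daz oijh gws mlj ivqn ivqzu mneea fbx tfn npp ehbg onye ehb
Hunk 3: at line 4 remove [ivqn,ivqzu,mneea] add [zyer,jgr] -> 12 lines: daz oijh gws mlj zyer jgr fbx tfn npp ehbg onye ehb
Final line 9: npp

Answer: npp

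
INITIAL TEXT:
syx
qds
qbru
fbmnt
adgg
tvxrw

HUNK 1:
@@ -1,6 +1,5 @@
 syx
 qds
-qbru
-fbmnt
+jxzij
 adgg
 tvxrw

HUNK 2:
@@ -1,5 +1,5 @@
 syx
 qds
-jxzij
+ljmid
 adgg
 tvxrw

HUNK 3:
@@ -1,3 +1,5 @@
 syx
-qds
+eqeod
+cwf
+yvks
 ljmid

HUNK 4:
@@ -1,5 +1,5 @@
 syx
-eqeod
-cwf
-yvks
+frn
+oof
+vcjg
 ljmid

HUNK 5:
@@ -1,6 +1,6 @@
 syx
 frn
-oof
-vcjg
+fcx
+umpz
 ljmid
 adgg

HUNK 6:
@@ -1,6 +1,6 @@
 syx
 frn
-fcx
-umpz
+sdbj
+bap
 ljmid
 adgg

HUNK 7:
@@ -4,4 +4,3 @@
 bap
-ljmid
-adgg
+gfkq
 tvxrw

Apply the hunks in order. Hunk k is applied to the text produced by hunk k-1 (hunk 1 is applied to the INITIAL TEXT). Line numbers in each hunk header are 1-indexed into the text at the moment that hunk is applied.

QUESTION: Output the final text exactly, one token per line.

Answer: syx
frn
sdbj
bap
gfkq
tvxrw

Derivation:
Hunk 1: at line 1 remove [qbru,fbmnt] add [jxzij] -> 5 lines: syx qds jxzij adgg tvxrw
Hunk 2: at line 1 remove [jxzij] add [ljmid] -> 5 lines: syx qds ljmid adgg tvxrw
Hunk 3: at line 1 remove [qds] add [eqeod,cwf,yvks] -> 7 lines: syx eqeod cwf yvks ljmid adgg tvxrw
Hunk 4: at line 1 remove [eqeod,cwf,yvks] add [frn,oof,vcjg] -> 7 lines: syx frn oof vcjg ljmid adgg tvxrw
Hunk 5: at line 1 remove [oof,vcjg] add [fcx,umpz] -> 7 lines: syx frn fcx umpz ljmid adgg tvxrw
Hunk 6: at line 1 remove [fcx,umpz] add [sdbj,bap] -> 7 lines: syx frn sdbj bap ljmid adgg tvxrw
Hunk 7: at line 4 remove [ljmid,adgg] add [gfkq] -> 6 lines: syx frn sdbj bap gfkq tvxrw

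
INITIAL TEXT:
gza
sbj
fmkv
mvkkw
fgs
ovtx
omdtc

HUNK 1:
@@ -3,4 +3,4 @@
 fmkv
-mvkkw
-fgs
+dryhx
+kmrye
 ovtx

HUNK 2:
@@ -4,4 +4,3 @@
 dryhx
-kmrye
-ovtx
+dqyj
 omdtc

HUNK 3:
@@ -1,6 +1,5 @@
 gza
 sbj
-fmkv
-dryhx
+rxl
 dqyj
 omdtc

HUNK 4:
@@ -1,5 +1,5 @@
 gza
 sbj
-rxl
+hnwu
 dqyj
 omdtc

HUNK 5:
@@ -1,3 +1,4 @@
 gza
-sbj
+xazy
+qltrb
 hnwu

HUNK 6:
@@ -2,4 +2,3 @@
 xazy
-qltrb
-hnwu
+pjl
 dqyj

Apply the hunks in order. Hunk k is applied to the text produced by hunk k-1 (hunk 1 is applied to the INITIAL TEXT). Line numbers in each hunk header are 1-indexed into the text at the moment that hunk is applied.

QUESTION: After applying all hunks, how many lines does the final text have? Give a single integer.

Answer: 5

Derivation:
Hunk 1: at line 3 remove [mvkkw,fgs] add [dryhx,kmrye] -> 7 lines: gza sbj fmkv dryhx kmrye ovtx omdtc
Hunk 2: at line 4 remove [kmrye,ovtx] add [dqyj] -> 6 lines: gza sbj fmkv dryhx dqyj omdtc
Hunk 3: at line 1 remove [fmkv,dryhx] add [rxl] -> 5 lines: gza sbj rxl dqyj omdtc
Hunk 4: at line 1 remove [rxl] add [hnwu] -> 5 lines: gza sbj hnwu dqyj omdtc
Hunk 5: at line 1 remove [sbj] add [xazy,qltrb] -> 6 lines: gza xazy qltrb hnwu dqyj omdtc
Hunk 6: at line 2 remove [qltrb,hnwu] add [pjl] -> 5 lines: gza xazy pjl dqyj omdtc
Final line count: 5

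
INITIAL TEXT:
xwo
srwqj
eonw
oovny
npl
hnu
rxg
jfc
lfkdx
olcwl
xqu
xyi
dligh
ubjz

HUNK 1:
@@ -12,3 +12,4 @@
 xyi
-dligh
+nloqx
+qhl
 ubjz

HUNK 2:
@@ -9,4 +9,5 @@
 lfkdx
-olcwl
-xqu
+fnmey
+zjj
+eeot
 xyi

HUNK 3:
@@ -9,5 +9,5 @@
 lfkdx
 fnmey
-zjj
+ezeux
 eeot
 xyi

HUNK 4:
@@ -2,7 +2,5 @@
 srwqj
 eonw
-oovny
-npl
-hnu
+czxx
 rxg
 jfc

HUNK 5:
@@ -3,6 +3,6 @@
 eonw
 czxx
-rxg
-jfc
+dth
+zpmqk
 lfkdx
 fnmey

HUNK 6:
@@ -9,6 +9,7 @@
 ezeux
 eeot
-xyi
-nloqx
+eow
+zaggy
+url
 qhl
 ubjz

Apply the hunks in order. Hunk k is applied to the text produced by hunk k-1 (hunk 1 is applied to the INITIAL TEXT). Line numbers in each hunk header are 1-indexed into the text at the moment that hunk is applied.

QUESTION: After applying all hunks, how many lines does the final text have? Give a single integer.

Hunk 1: at line 12 remove [dligh] add [nloqx,qhl] -> 15 lines: xwo srwqj eonw oovny npl hnu rxg jfc lfkdx olcwl xqu xyi nloqx qhl ubjz
Hunk 2: at line 9 remove [olcwl,xqu] add [fnmey,zjj,eeot] -> 16 lines: xwo srwqj eonw oovny npl hnu rxg jfc lfkdx fnmey zjj eeot xyi nloqx qhl ubjz
Hunk 3: at line 9 remove [zjj] add [ezeux] -> 16 lines: xwo srwqj eonw oovny npl hnu rxg jfc lfkdx fnmey ezeux eeot xyi nloqx qhl ubjz
Hunk 4: at line 2 remove [oovny,npl,hnu] add [czxx] -> 14 lines: xwo srwqj eonw czxx rxg jfc lfkdx fnmey ezeux eeot xyi nloqx qhl ubjz
Hunk 5: at line 3 remove [rxg,jfc] add [dth,zpmqk] -> 14 lines: xwo srwqj eonw czxx dth zpmqk lfkdx fnmey ezeux eeot xyi nloqx qhl ubjz
Hunk 6: at line 9 remove [xyi,nloqx] add [eow,zaggy,url] -> 15 lines: xwo srwqj eonw czxx dth zpmqk lfkdx fnmey ezeux eeot eow zaggy url qhl ubjz
Final line count: 15

Answer: 15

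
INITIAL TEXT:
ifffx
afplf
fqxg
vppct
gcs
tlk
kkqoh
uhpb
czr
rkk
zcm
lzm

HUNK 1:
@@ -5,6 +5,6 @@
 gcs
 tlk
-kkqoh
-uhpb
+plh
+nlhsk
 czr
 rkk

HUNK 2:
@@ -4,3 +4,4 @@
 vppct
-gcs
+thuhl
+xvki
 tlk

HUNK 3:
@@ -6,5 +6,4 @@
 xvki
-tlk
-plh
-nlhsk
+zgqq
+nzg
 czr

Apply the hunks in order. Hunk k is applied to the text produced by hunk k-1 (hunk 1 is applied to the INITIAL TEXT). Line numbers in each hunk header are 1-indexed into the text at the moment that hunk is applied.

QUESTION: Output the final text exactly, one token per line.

Hunk 1: at line 5 remove [kkqoh,uhpb] add [plh,nlhsk] -> 12 lines: ifffx afplf fqxg vppct gcs tlk plh nlhsk czr rkk zcm lzm
Hunk 2: at line 4 remove [gcs] add [thuhl,xvki] -> 13 lines: ifffx afplf fqxg vppct thuhl xvki tlk plh nlhsk czr rkk zcm lzm
Hunk 3: at line 6 remove [tlk,plh,nlhsk] add [zgqq,nzg] -> 12 lines: ifffx afplf fqxg vppct thuhl xvki zgqq nzg czr rkk zcm lzm

Answer: ifffx
afplf
fqxg
vppct
thuhl
xvki
zgqq
nzg
czr
rkk
zcm
lzm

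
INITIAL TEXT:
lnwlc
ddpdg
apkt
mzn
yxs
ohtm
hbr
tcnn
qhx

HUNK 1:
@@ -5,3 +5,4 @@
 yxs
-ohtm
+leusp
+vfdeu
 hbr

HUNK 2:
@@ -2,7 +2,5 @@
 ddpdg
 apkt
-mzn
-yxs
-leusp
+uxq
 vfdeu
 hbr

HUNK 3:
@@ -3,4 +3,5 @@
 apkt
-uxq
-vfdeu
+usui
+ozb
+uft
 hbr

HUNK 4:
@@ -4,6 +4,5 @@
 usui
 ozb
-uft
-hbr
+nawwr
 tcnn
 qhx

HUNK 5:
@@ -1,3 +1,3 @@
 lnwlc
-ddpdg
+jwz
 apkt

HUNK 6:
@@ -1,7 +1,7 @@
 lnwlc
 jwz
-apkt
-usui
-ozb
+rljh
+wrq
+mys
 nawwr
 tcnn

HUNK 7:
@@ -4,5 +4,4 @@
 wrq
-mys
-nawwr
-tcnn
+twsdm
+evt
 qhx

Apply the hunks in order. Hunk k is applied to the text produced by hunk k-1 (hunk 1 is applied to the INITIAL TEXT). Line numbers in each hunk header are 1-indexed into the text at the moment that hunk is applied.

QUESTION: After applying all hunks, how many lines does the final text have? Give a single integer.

Hunk 1: at line 5 remove [ohtm] add [leusp,vfdeu] -> 10 lines: lnwlc ddpdg apkt mzn yxs leusp vfdeu hbr tcnn qhx
Hunk 2: at line 2 remove [mzn,yxs,leusp] add [uxq] -> 8 lines: lnwlc ddpdg apkt uxq vfdeu hbr tcnn qhx
Hunk 3: at line 3 remove [uxq,vfdeu] add [usui,ozb,uft] -> 9 lines: lnwlc ddpdg apkt usui ozb uft hbr tcnn qhx
Hunk 4: at line 4 remove [uft,hbr] add [nawwr] -> 8 lines: lnwlc ddpdg apkt usui ozb nawwr tcnn qhx
Hunk 5: at line 1 remove [ddpdg] add [jwz] -> 8 lines: lnwlc jwz apkt usui ozb nawwr tcnn qhx
Hunk 6: at line 1 remove [apkt,usui,ozb] add [rljh,wrq,mys] -> 8 lines: lnwlc jwz rljh wrq mys nawwr tcnn qhx
Hunk 7: at line 4 remove [mys,nawwr,tcnn] add [twsdm,evt] -> 7 lines: lnwlc jwz rljh wrq twsdm evt qhx
Final line count: 7

Answer: 7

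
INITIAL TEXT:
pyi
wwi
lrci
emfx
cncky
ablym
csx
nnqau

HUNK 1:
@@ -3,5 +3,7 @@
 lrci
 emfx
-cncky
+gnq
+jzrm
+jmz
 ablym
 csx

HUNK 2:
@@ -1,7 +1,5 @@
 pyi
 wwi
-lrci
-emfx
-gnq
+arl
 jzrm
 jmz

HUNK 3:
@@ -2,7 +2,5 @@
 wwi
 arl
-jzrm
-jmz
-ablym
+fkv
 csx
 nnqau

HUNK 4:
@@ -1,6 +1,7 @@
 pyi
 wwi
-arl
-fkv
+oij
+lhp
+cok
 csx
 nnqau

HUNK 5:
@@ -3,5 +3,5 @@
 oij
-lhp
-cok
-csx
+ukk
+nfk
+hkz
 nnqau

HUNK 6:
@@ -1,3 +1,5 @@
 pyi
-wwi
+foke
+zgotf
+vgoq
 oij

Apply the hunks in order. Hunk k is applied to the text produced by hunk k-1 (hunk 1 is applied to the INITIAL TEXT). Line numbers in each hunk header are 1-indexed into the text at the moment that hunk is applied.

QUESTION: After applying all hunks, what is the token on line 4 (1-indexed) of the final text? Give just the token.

Answer: vgoq

Derivation:
Hunk 1: at line 3 remove [cncky] add [gnq,jzrm,jmz] -> 10 lines: pyi wwi lrci emfx gnq jzrm jmz ablym csx nnqau
Hunk 2: at line 1 remove [lrci,emfx,gnq] add [arl] -> 8 lines: pyi wwi arl jzrm jmz ablym csx nnqau
Hunk 3: at line 2 remove [jzrm,jmz,ablym] add [fkv] -> 6 lines: pyi wwi arl fkv csx nnqau
Hunk 4: at line 1 remove [arl,fkv] add [oij,lhp,cok] -> 7 lines: pyi wwi oij lhp cok csx nnqau
Hunk 5: at line 3 remove [lhp,cok,csx] add [ukk,nfk,hkz] -> 7 lines: pyi wwi oij ukk nfk hkz nnqau
Hunk 6: at line 1 remove [wwi] add [foke,zgotf,vgoq] -> 9 lines: pyi foke zgotf vgoq oij ukk nfk hkz nnqau
Final line 4: vgoq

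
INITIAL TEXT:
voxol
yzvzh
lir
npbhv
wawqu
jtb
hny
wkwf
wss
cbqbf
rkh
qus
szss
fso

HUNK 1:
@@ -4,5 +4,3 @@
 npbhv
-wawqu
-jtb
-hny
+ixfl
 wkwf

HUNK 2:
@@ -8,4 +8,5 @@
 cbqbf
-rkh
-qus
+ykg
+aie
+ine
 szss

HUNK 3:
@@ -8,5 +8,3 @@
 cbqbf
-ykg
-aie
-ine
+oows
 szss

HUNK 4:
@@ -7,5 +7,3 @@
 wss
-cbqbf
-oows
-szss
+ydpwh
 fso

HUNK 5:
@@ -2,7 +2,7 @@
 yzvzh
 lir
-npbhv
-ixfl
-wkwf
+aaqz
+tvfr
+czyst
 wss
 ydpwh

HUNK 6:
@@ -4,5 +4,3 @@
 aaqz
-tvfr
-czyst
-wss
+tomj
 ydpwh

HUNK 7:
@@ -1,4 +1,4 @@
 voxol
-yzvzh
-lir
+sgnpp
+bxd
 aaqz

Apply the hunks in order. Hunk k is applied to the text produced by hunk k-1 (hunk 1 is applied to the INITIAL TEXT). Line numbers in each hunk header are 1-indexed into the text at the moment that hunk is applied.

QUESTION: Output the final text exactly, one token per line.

Hunk 1: at line 4 remove [wawqu,jtb,hny] add [ixfl] -> 12 lines: voxol yzvzh lir npbhv ixfl wkwf wss cbqbf rkh qus szss fso
Hunk 2: at line 8 remove [rkh,qus] add [ykg,aie,ine] -> 13 lines: voxol yzvzh lir npbhv ixfl wkwf wss cbqbf ykg aie ine szss fso
Hunk 3: at line 8 remove [ykg,aie,ine] add [oows] -> 11 lines: voxol yzvzh lir npbhv ixfl wkwf wss cbqbf oows szss fso
Hunk 4: at line 7 remove [cbqbf,oows,szss] add [ydpwh] -> 9 lines: voxol yzvzh lir npbhv ixfl wkwf wss ydpwh fso
Hunk 5: at line 2 remove [npbhv,ixfl,wkwf] add [aaqz,tvfr,czyst] -> 9 lines: voxol yzvzh lir aaqz tvfr czyst wss ydpwh fso
Hunk 6: at line 4 remove [tvfr,czyst,wss] add [tomj] -> 7 lines: voxol yzvzh lir aaqz tomj ydpwh fso
Hunk 7: at line 1 remove [yzvzh,lir] add [sgnpp,bxd] -> 7 lines: voxol sgnpp bxd aaqz tomj ydpwh fso

Answer: voxol
sgnpp
bxd
aaqz
tomj
ydpwh
fso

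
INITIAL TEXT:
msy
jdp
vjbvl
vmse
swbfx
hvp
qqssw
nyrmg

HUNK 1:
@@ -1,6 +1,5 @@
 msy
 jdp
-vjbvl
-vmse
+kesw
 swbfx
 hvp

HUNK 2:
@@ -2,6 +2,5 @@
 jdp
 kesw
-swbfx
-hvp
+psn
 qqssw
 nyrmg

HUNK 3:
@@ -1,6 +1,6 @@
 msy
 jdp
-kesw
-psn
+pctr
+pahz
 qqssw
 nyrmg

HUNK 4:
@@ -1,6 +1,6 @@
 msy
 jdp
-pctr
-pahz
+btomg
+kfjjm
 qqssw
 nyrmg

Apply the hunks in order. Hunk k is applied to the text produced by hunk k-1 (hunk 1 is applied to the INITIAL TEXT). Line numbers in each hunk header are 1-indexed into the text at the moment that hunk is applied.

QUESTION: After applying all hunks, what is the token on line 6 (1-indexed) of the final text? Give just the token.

Answer: nyrmg

Derivation:
Hunk 1: at line 1 remove [vjbvl,vmse] add [kesw] -> 7 lines: msy jdp kesw swbfx hvp qqssw nyrmg
Hunk 2: at line 2 remove [swbfx,hvp] add [psn] -> 6 lines: msy jdp kesw psn qqssw nyrmg
Hunk 3: at line 1 remove [kesw,psn] add [pctr,pahz] -> 6 lines: msy jdp pctr pahz qqssw nyrmg
Hunk 4: at line 1 remove [pctr,pahz] add [btomg,kfjjm] -> 6 lines: msy jdp btomg kfjjm qqssw nyrmg
Final line 6: nyrmg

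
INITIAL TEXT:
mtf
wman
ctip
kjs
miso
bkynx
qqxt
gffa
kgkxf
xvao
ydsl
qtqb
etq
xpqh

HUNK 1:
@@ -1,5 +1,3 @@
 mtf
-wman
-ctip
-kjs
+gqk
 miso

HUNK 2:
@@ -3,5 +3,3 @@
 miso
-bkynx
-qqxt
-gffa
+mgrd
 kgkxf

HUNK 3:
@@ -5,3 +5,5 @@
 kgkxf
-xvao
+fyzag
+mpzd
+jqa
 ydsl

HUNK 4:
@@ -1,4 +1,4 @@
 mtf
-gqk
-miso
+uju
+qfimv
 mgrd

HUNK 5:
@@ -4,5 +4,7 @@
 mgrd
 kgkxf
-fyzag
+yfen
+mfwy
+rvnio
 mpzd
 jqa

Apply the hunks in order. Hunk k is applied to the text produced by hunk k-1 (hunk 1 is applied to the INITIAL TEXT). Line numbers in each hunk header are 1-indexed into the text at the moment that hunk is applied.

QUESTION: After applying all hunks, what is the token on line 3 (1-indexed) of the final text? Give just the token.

Hunk 1: at line 1 remove [wman,ctip,kjs] add [gqk] -> 12 lines: mtf gqk miso bkynx qqxt gffa kgkxf xvao ydsl qtqb etq xpqh
Hunk 2: at line 3 remove [bkynx,qqxt,gffa] add [mgrd] -> 10 lines: mtf gqk miso mgrd kgkxf xvao ydsl qtqb etq xpqh
Hunk 3: at line 5 remove [xvao] add [fyzag,mpzd,jqa] -> 12 lines: mtf gqk miso mgrd kgkxf fyzag mpzd jqa ydsl qtqb etq xpqh
Hunk 4: at line 1 remove [gqk,miso] add [uju,qfimv] -> 12 lines: mtf uju qfimv mgrd kgkxf fyzag mpzd jqa ydsl qtqb etq xpqh
Hunk 5: at line 4 remove [fyzag] add [yfen,mfwy,rvnio] -> 14 lines: mtf uju qfimv mgrd kgkxf yfen mfwy rvnio mpzd jqa ydsl qtqb etq xpqh
Final line 3: qfimv

Answer: qfimv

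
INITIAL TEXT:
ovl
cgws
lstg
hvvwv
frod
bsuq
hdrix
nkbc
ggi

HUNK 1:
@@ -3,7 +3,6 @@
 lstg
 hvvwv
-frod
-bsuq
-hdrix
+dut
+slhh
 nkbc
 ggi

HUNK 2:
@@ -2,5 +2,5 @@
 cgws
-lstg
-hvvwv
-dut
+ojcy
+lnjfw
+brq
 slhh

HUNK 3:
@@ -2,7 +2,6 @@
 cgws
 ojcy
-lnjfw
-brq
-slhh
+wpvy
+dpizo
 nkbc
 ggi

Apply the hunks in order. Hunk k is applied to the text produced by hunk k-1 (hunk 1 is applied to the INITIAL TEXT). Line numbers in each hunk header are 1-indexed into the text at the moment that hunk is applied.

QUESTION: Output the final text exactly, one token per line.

Answer: ovl
cgws
ojcy
wpvy
dpizo
nkbc
ggi

Derivation:
Hunk 1: at line 3 remove [frod,bsuq,hdrix] add [dut,slhh] -> 8 lines: ovl cgws lstg hvvwv dut slhh nkbc ggi
Hunk 2: at line 2 remove [lstg,hvvwv,dut] add [ojcy,lnjfw,brq] -> 8 lines: ovl cgws ojcy lnjfw brq slhh nkbc ggi
Hunk 3: at line 2 remove [lnjfw,brq,slhh] add [wpvy,dpizo] -> 7 lines: ovl cgws ojcy wpvy dpizo nkbc ggi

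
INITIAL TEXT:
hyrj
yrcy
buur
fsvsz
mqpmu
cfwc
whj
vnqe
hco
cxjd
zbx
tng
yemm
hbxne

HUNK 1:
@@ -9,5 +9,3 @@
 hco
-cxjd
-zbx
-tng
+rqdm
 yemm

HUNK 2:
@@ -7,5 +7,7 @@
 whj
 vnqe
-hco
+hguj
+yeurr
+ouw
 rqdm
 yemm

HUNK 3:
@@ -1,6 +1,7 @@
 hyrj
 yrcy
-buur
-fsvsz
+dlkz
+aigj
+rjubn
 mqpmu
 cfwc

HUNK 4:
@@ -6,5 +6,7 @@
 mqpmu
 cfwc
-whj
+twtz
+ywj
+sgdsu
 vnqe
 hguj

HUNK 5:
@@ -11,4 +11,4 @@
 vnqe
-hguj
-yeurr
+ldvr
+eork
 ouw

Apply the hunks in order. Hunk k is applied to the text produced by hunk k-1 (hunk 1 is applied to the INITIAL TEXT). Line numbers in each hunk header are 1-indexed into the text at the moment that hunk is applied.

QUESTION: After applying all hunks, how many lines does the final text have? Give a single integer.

Answer: 17

Derivation:
Hunk 1: at line 9 remove [cxjd,zbx,tng] add [rqdm] -> 12 lines: hyrj yrcy buur fsvsz mqpmu cfwc whj vnqe hco rqdm yemm hbxne
Hunk 2: at line 7 remove [hco] add [hguj,yeurr,ouw] -> 14 lines: hyrj yrcy buur fsvsz mqpmu cfwc whj vnqe hguj yeurr ouw rqdm yemm hbxne
Hunk 3: at line 1 remove [buur,fsvsz] add [dlkz,aigj,rjubn] -> 15 lines: hyrj yrcy dlkz aigj rjubn mqpmu cfwc whj vnqe hguj yeurr ouw rqdm yemm hbxne
Hunk 4: at line 6 remove [whj] add [twtz,ywj,sgdsu] -> 17 lines: hyrj yrcy dlkz aigj rjubn mqpmu cfwc twtz ywj sgdsu vnqe hguj yeurr ouw rqdm yemm hbxne
Hunk 5: at line 11 remove [hguj,yeurr] add [ldvr,eork] -> 17 lines: hyrj yrcy dlkz aigj rjubn mqpmu cfwc twtz ywj sgdsu vnqe ldvr eork ouw rqdm yemm hbxne
Final line count: 17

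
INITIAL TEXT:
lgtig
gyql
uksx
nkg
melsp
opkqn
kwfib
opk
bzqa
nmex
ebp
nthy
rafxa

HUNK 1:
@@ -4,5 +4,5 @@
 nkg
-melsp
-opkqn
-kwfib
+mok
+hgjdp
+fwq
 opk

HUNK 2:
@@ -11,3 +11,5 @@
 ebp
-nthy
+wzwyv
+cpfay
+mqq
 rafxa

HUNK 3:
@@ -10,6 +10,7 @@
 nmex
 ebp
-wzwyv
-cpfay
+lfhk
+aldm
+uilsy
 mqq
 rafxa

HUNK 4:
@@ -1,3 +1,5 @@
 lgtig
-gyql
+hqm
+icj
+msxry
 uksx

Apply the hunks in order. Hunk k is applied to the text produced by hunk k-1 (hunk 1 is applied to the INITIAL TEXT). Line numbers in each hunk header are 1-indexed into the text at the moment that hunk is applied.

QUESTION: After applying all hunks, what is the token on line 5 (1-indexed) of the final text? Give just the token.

Hunk 1: at line 4 remove [melsp,opkqn,kwfib] add [mok,hgjdp,fwq] -> 13 lines: lgtig gyql uksx nkg mok hgjdp fwq opk bzqa nmex ebp nthy rafxa
Hunk 2: at line 11 remove [nthy] add [wzwyv,cpfay,mqq] -> 15 lines: lgtig gyql uksx nkg mok hgjdp fwq opk bzqa nmex ebp wzwyv cpfay mqq rafxa
Hunk 3: at line 10 remove [wzwyv,cpfay] add [lfhk,aldm,uilsy] -> 16 lines: lgtig gyql uksx nkg mok hgjdp fwq opk bzqa nmex ebp lfhk aldm uilsy mqq rafxa
Hunk 4: at line 1 remove [gyql] add [hqm,icj,msxry] -> 18 lines: lgtig hqm icj msxry uksx nkg mok hgjdp fwq opk bzqa nmex ebp lfhk aldm uilsy mqq rafxa
Final line 5: uksx

Answer: uksx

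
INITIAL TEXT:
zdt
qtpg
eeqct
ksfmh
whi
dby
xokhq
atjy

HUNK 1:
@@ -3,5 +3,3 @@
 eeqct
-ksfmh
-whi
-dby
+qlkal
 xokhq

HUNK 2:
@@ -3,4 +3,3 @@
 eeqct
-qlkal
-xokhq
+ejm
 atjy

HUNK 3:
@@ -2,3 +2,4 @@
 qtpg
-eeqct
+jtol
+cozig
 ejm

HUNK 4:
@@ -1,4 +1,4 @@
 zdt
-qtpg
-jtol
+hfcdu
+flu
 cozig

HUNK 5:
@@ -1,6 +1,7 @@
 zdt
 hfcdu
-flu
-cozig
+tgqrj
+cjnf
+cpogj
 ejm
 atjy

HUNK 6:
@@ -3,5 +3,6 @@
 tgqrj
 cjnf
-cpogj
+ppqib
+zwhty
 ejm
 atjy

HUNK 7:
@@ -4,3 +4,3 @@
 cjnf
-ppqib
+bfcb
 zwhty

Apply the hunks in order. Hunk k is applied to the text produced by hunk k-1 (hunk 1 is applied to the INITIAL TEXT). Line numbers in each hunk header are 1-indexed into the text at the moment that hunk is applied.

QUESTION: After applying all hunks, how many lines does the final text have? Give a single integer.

Answer: 8

Derivation:
Hunk 1: at line 3 remove [ksfmh,whi,dby] add [qlkal] -> 6 lines: zdt qtpg eeqct qlkal xokhq atjy
Hunk 2: at line 3 remove [qlkal,xokhq] add [ejm] -> 5 lines: zdt qtpg eeqct ejm atjy
Hunk 3: at line 2 remove [eeqct] add [jtol,cozig] -> 6 lines: zdt qtpg jtol cozig ejm atjy
Hunk 4: at line 1 remove [qtpg,jtol] add [hfcdu,flu] -> 6 lines: zdt hfcdu flu cozig ejm atjy
Hunk 5: at line 1 remove [flu,cozig] add [tgqrj,cjnf,cpogj] -> 7 lines: zdt hfcdu tgqrj cjnf cpogj ejm atjy
Hunk 6: at line 3 remove [cpogj] add [ppqib,zwhty] -> 8 lines: zdt hfcdu tgqrj cjnf ppqib zwhty ejm atjy
Hunk 7: at line 4 remove [ppqib] add [bfcb] -> 8 lines: zdt hfcdu tgqrj cjnf bfcb zwhty ejm atjy
Final line count: 8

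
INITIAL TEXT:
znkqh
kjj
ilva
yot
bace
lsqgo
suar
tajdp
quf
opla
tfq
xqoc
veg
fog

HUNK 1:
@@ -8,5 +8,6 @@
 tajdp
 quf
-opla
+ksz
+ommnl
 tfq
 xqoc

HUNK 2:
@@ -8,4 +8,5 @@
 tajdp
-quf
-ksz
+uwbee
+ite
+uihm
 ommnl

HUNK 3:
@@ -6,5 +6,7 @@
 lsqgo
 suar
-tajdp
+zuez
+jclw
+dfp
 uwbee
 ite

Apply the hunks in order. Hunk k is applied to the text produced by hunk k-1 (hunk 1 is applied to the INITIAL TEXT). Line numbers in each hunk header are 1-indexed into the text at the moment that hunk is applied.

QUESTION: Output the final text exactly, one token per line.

Answer: znkqh
kjj
ilva
yot
bace
lsqgo
suar
zuez
jclw
dfp
uwbee
ite
uihm
ommnl
tfq
xqoc
veg
fog

Derivation:
Hunk 1: at line 8 remove [opla] add [ksz,ommnl] -> 15 lines: znkqh kjj ilva yot bace lsqgo suar tajdp quf ksz ommnl tfq xqoc veg fog
Hunk 2: at line 8 remove [quf,ksz] add [uwbee,ite,uihm] -> 16 lines: znkqh kjj ilva yot bace lsqgo suar tajdp uwbee ite uihm ommnl tfq xqoc veg fog
Hunk 3: at line 6 remove [tajdp] add [zuez,jclw,dfp] -> 18 lines: znkqh kjj ilva yot bace lsqgo suar zuez jclw dfp uwbee ite uihm ommnl tfq xqoc veg fog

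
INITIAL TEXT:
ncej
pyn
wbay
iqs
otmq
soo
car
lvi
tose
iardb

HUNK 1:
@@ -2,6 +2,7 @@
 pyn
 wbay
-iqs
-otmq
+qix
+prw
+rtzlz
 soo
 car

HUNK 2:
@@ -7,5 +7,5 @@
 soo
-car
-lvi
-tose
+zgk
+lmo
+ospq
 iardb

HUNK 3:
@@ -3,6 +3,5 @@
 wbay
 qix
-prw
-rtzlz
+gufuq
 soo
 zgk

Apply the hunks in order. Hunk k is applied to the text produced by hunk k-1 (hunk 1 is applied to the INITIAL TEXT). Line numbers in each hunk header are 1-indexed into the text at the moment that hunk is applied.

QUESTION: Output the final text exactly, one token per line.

Answer: ncej
pyn
wbay
qix
gufuq
soo
zgk
lmo
ospq
iardb

Derivation:
Hunk 1: at line 2 remove [iqs,otmq] add [qix,prw,rtzlz] -> 11 lines: ncej pyn wbay qix prw rtzlz soo car lvi tose iardb
Hunk 2: at line 7 remove [car,lvi,tose] add [zgk,lmo,ospq] -> 11 lines: ncej pyn wbay qix prw rtzlz soo zgk lmo ospq iardb
Hunk 3: at line 3 remove [prw,rtzlz] add [gufuq] -> 10 lines: ncej pyn wbay qix gufuq soo zgk lmo ospq iardb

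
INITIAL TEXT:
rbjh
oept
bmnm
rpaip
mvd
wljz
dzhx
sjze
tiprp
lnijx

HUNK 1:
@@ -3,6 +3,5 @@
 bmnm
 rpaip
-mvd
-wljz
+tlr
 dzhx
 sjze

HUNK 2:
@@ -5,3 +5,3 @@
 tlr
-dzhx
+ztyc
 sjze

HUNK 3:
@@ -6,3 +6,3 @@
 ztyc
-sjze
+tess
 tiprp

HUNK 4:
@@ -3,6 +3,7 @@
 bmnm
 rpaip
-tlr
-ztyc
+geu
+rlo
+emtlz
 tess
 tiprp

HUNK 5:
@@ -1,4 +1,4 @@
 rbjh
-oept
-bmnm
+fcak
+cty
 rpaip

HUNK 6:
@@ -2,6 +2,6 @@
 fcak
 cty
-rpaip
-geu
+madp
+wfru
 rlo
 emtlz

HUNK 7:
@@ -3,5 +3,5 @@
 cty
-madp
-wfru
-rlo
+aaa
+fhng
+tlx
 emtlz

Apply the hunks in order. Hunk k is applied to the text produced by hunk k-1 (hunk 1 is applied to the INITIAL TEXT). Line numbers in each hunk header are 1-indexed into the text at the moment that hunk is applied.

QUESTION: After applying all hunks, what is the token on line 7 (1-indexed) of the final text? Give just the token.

Answer: emtlz

Derivation:
Hunk 1: at line 3 remove [mvd,wljz] add [tlr] -> 9 lines: rbjh oept bmnm rpaip tlr dzhx sjze tiprp lnijx
Hunk 2: at line 5 remove [dzhx] add [ztyc] -> 9 lines: rbjh oept bmnm rpaip tlr ztyc sjze tiprp lnijx
Hunk 3: at line 6 remove [sjze] add [tess] -> 9 lines: rbjh oept bmnm rpaip tlr ztyc tess tiprp lnijx
Hunk 4: at line 3 remove [tlr,ztyc] add [geu,rlo,emtlz] -> 10 lines: rbjh oept bmnm rpaip geu rlo emtlz tess tiprp lnijx
Hunk 5: at line 1 remove [oept,bmnm] add [fcak,cty] -> 10 lines: rbjh fcak cty rpaip geu rlo emtlz tess tiprp lnijx
Hunk 6: at line 2 remove [rpaip,geu] add [madp,wfru] -> 10 lines: rbjh fcak cty madp wfru rlo emtlz tess tiprp lnijx
Hunk 7: at line 3 remove [madp,wfru,rlo] add [aaa,fhng,tlx] -> 10 lines: rbjh fcak cty aaa fhng tlx emtlz tess tiprp lnijx
Final line 7: emtlz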